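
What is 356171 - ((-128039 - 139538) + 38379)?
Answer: 585369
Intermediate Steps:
356171 - ((-128039 - 139538) + 38379) = 356171 - (-267577 + 38379) = 356171 - 1*(-229198) = 356171 + 229198 = 585369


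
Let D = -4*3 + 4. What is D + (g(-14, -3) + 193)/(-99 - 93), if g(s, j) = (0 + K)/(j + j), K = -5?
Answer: -10379/1152 ≈ -9.0096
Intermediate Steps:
g(s, j) = -5/(2*j) (g(s, j) = (0 - 5)/(j + j) = -5*1/(2*j) = -5/(2*j))
D = -8 (D = -12 + 4 = -8)
D + (g(-14, -3) + 193)/(-99 - 93) = -8 + (-5/2/(-3) + 193)/(-99 - 93) = -8 + (-5/2*(-⅓) + 193)/(-192) = -8 + (⅚ + 193)*(-1/192) = -8 + (1163/6)*(-1/192) = -8 - 1163/1152 = -10379/1152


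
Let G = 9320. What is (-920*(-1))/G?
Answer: 23/233 ≈ 0.098712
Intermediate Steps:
(-920*(-1))/G = -920*(-1)/9320 = 920*(1/9320) = 23/233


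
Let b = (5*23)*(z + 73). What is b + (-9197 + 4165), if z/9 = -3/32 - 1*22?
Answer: -624129/32 ≈ -19504.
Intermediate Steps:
z = -6363/32 (z = 9*(-3/32 - 1*22) = 9*(-3*1/32 - 22) = 9*(-3/32 - 22) = 9*(-707/32) = -6363/32 ≈ -198.84)
b = -463105/32 (b = (5*23)*(-6363/32 + 73) = 115*(-4027/32) = -463105/32 ≈ -14472.)
b + (-9197 + 4165) = -463105/32 + (-9197 + 4165) = -463105/32 - 5032 = -624129/32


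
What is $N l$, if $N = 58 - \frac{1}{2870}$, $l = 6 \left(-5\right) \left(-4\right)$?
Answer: $\frac{1997508}{287} \approx 6960.0$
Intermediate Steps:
$l = 120$ ($l = \left(-30\right) \left(-4\right) = 120$)
$N = \frac{166459}{2870}$ ($N = 58 - \frac{1}{2870} = \frac{166459}{2870} \approx 58.0$)
$N l = \frac{166459}{2870} \cdot 120 = \frac{1997508}{287}$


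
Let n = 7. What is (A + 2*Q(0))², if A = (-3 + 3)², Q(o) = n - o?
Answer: 196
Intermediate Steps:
Q(o) = 7 - o
A = 0 (A = 0² = 0)
(A + 2*Q(0))² = (0 + 2*(7 - 1*0))² = (0 + 2*(7 + 0))² = (0 + 2*7)² = (0 + 14)² = 14² = 196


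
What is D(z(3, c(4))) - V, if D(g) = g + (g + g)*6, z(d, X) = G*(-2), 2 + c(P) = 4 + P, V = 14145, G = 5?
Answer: -14275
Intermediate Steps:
c(P) = 2 + P (c(P) = -2 + (4 + P) = 2 + P)
z(d, X) = -10 (z(d, X) = 5*(-2) = -10)
D(g) = 13*g (D(g) = g + (2*g)*6 = g + 12*g = 13*g)
D(z(3, c(4))) - V = 13*(-10) - 1*14145 = -130 - 14145 = -14275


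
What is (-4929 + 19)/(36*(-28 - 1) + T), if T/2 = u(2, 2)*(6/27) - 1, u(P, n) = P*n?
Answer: 22095/4699 ≈ 4.7021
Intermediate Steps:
T = -2/9 (T = 2*((2*2)*(6/27) - 1) = 2*(4*(6*(1/27)) - 1) = 2*(4*(2/9) - 1) = 2*(8/9 - 1) = 2*(-⅑) = -2/9 ≈ -0.22222)
(-4929 + 19)/(36*(-28 - 1) + T) = (-4929 + 19)/(36*(-28 - 1) - 2/9) = -4910/(36*(-29) - 2/9) = -4910/(-1044 - 2/9) = -4910/(-9398/9) = -4910*(-9/9398) = 22095/4699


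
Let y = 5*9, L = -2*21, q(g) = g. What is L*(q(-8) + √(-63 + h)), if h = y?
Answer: 336 - 126*I*√2 ≈ 336.0 - 178.19*I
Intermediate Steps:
L = -42
y = 45
h = 45
L*(q(-8) + √(-63 + h)) = -42*(-8 + √(-63 + 45)) = -42*(-8 + √(-18)) = -42*(-8 + 3*I*√2) = 336 - 126*I*√2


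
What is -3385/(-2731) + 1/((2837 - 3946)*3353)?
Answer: 12587041914/10155160687 ≈ 1.2395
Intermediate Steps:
-3385/(-2731) + 1/((2837 - 3946)*3353) = -3385*(-1/2731) + (1/3353)/(-1109) = 3385/2731 - 1/1109*1/3353 = 3385/2731 - 1/3718477 = 12587041914/10155160687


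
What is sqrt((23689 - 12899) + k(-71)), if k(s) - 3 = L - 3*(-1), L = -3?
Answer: sqrt(10793) ≈ 103.89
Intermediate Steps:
k(s) = 3 (k(s) = 3 + (-3 - 3*(-1)) = 3 + (-3 + 3) = 3 + 0 = 3)
sqrt((23689 - 12899) + k(-71)) = sqrt((23689 - 12899) + 3) = sqrt(10790 + 3) = sqrt(10793)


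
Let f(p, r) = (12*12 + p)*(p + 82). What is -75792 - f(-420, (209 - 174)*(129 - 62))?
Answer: -169080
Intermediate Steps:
f(p, r) = (82 + p)*(144 + p) (f(p, r) = (144 + p)*(82 + p) = (82 + p)*(144 + p))
-75792 - f(-420, (209 - 174)*(129 - 62)) = -75792 - (11808 + (-420)² + 226*(-420)) = -75792 - (11808 + 176400 - 94920) = -75792 - 1*93288 = -75792 - 93288 = -169080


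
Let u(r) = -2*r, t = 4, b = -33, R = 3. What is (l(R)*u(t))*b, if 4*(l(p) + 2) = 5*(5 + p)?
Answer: 2112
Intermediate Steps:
l(p) = 17/4 + 5*p/4 (l(p) = -2 + (5*(5 + p))/4 = -2 + (25 + 5*p)/4 = -2 + (25/4 + 5*p/4) = 17/4 + 5*p/4)
(l(R)*u(t))*b = ((17/4 + (5/4)*3)*(-2*4))*(-33) = ((17/4 + 15/4)*(-8))*(-33) = (8*(-8))*(-33) = -64*(-33) = 2112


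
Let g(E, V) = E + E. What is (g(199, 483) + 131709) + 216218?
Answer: 348325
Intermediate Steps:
g(E, V) = 2*E
(g(199, 483) + 131709) + 216218 = (2*199 + 131709) + 216218 = (398 + 131709) + 216218 = 132107 + 216218 = 348325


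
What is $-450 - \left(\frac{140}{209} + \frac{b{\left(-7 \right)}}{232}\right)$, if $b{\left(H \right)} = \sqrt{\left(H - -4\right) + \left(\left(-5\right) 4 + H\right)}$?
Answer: $- \frac{94190}{209} - \frac{i \sqrt{30}}{232} \approx -450.67 - 0.023609 i$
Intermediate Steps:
$b{\left(H \right)} = \sqrt{-16 + 2 H}$ ($b{\left(H \right)} = \sqrt{\left(H + 4\right) + \left(-20 + H\right)} = \sqrt{\left(4 + H\right) + \left(-20 + H\right)} = \sqrt{-16 + 2 H}$)
$-450 - \left(\frac{140}{209} + \frac{b{\left(-7 \right)}}{232}\right) = -450 - \left(\frac{140}{209} + \frac{\sqrt{-16 + 2 \left(-7\right)}}{232}\right) = -450 - \left(140 \cdot \frac{1}{209} + \sqrt{-16 - 14} \cdot \frac{1}{232}\right) = -450 - \left(\frac{140}{209} + \sqrt{-30} \cdot \frac{1}{232}\right) = -450 - \left(\frac{140}{209} + i \sqrt{30} \cdot \frac{1}{232}\right) = -450 - \left(\frac{140}{209} + \frac{i \sqrt{30}}{232}\right) = - \frac{94190}{209} - \frac{i \sqrt{30}}{232}$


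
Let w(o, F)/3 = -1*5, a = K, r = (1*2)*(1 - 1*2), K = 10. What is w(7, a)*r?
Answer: 30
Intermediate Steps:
r = -2 (r = 2*(1 - 2) = 2*(-1) = -2)
a = 10
w(o, F) = -15 (w(o, F) = 3*(-1*5) = 3*(-5) = -15)
w(7, a)*r = -15*(-2) = 30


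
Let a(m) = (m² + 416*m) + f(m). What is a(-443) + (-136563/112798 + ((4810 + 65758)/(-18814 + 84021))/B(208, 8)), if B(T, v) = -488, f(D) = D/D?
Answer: 109518915396157/9156497354 ≈ 11961.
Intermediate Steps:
f(D) = 1
a(m) = 1 + m² + 416*m (a(m) = (m² + 416*m) + 1 = 1 + m² + 416*m)
a(-443) + (-136563/112798 + ((4810 + 65758)/(-18814 + 84021))/B(208, 8)) = (1 + (-443)² + 416*(-443)) + (-136563/112798 + ((4810 + 65758)/(-18814 + 84021))/(-488)) = (1 + 196249 - 184288) + (-136563*1/112798 + (70568/65207)*(-1/488)) = 11962 + (-2787/2302 + (70568*(1/65207))*(-1/488)) = 11962 + (-2787/2302 + (70568/65207)*(-1/488)) = 11962 + (-2787/2302 - 8821/3977627) = 11962 - 11105952391/9156497354 = 109518915396157/9156497354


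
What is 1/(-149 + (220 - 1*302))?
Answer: -1/231 ≈ -0.0043290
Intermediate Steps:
1/(-149 + (220 - 1*302)) = 1/(-149 + (220 - 302)) = 1/(-149 - 82) = 1/(-231) = -1/231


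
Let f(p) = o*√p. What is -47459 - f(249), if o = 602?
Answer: -47459 - 602*√249 ≈ -56958.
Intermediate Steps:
f(p) = 602*√p
-47459 - f(249) = -47459 - 602*√249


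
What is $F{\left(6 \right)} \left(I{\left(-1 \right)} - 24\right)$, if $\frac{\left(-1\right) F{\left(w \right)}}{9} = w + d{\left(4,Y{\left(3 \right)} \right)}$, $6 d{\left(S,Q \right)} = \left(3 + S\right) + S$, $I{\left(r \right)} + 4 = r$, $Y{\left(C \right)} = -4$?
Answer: $\frac{4089}{2} \approx 2044.5$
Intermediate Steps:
$I{\left(r \right)} = -4 + r$
$d{\left(S,Q \right)} = \frac{1}{2} + \frac{S}{3}$ ($d{\left(S,Q \right)} = \frac{\left(3 + S\right) + S}{6} = \frac{3 + 2 S}{6} = \frac{1}{2} + \frac{S}{3}$)
$F{\left(w \right)} = - \frac{33}{2} - 9 w$ ($F{\left(w \right)} = - 9 \left(w + \left(\frac{1}{2} + \frac{1}{3} \cdot 4\right)\right) = - 9 \left(w + \left(\frac{1}{2} + \frac{4}{3}\right)\right) = - 9 \left(w + \frac{11}{6}\right) = - 9 \left(\frac{11}{6} + w\right) = - \frac{33}{2} - 9 w$)
$F{\left(6 \right)} \left(I{\left(-1 \right)} - 24\right) = \left(- \frac{33}{2} - 54\right) \left(\left(-4 - 1\right) - 24\right) = \left(- \frac{33}{2} - 54\right) \left(-5 - 24\right) = \left(- \frac{141}{2}\right) \left(-29\right) = \frac{4089}{2}$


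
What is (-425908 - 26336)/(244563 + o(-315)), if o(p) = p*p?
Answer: -37687/28649 ≈ -1.3155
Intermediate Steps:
o(p) = p²
(-425908 - 26336)/(244563 + o(-315)) = (-425908 - 26336)/(244563 + (-315)²) = -452244/(244563 + 99225) = -452244/343788 = -452244*1/343788 = -37687/28649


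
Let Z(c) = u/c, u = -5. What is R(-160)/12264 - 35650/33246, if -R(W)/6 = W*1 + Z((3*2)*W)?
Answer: -2161581221/2174554368 ≈ -0.99403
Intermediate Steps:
Z(c) = -5/c
R(W) = -6*W + 5/W (R(W) = -6*(W*1 - 5*1/(6*W)) = -6*(W - 5*1/(6*W)) = -6*(W - 5/(6*W)) = -6*W + 5/W)
R(-160)/12264 - 35650/33246 = (-6*(-160) + 5/(-160))/12264 - 35650/33246 = (960 + 5*(-1/160))*(1/12264) - 35650*1/33246 = (960 - 1/32)*(1/12264) - 17825/16623 = (30719/32)*(1/12264) - 17825/16623 = 30719/392448 - 17825/16623 = -2161581221/2174554368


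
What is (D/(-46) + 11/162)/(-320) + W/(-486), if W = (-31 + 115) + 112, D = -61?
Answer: -729071/1788480 ≈ -0.40765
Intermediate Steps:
W = 196 (W = 84 + 112 = 196)
(D/(-46) + 11/162)/(-320) + W/(-486) = (-61/(-46) + 11/162)/(-320) + 196/(-486) = (-61*(-1/46) + 11*(1/162))*(-1/320) + 196*(-1/486) = (61/46 + 11/162)*(-1/320) - 98/243 = (2597/1863)*(-1/320) - 98/243 = -2597/596160 - 98/243 = -729071/1788480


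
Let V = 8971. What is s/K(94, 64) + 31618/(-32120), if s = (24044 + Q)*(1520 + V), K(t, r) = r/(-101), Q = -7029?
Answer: -72386197825919/256960 ≈ -2.8170e+8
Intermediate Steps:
K(t, r) = -r/101 (K(t, r) = r*(-1/101) = -r/101)
s = 178504365 (s = (24044 - 7029)*(1520 + 8971) = 17015*10491 = 178504365)
s/K(94, 64) + 31618/(-32120) = 178504365/((-1/101*64)) + 31618/(-32120) = 178504365/(-64/101) + 31618*(-1/32120) = 178504365*(-101/64) - 15809/16060 = -18028940865/64 - 15809/16060 = -72386197825919/256960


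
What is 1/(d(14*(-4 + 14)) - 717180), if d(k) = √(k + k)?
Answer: -35859/25717357606 - √70/257173576060 ≈ -1.3944e-6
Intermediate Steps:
d(k) = √2*√k (d(k) = √(2*k) = √2*√k)
1/(d(14*(-4 + 14)) - 717180) = 1/(√2*√(14*(-4 + 14)) - 717180) = 1/(√2*√(14*10) - 717180) = 1/(√2*√140 - 717180) = 1/(√2*(2*√35) - 717180) = 1/(2*√70 - 717180) = 1/(-717180 + 2*√70)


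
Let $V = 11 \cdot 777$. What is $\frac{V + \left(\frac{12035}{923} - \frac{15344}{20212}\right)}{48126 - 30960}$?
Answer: $\frac{19959893960}{40030416777} \approx 0.49862$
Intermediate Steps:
$V = 8547$
$\frac{V + \left(\frac{12035}{923} - \frac{15344}{20212}\right)}{48126 - 30960} = \frac{8547 + \left(\frac{12035}{923} - \frac{15344}{20212}\right)}{48126 - 30960} = \frac{8547 + \left(12035 \cdot \frac{1}{923} - \frac{3836}{5053}\right)}{17166} = \left(8547 + \left(\frac{12035}{923} - \frac{3836}{5053}\right)\right) \frac{1}{17166} = \left(8547 + \frac{57272227}{4663919}\right) \frac{1}{17166} = \frac{39919787920}{4663919} \cdot \frac{1}{17166} = \frac{19959893960}{40030416777}$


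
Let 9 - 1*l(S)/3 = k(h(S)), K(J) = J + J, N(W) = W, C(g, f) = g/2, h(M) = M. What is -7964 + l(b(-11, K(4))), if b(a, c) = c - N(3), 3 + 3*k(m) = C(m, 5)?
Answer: -15873/2 ≈ -7936.5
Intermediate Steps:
C(g, f) = g/2 (C(g, f) = g*(1/2) = g/2)
K(J) = 2*J
k(m) = -1 + m/6 (k(m) = -1 + (m/2)/3 = -1 + m/6)
b(a, c) = -3 + c (b(a, c) = c - 1*3 = c - 3 = -3 + c)
l(S) = 30 - S/2 (l(S) = 27 - 3*(-1 + S/6) = 27 + (3 - S/2) = 30 - S/2)
-7964 + l(b(-11, K(4))) = -7964 + (30 - (-3 + 2*4)/2) = -7964 + (30 - (-3 + 8)/2) = -7964 + (30 - 1/2*5) = -7964 + (30 - 5/2) = -7964 + 55/2 = -15873/2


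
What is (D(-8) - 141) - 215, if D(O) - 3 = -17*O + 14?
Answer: -203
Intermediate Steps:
D(O) = 17 - 17*O (D(O) = 3 + (-17*O + 14) = 3 + (14 - 17*O) = 17 - 17*O)
(D(-8) - 141) - 215 = ((17 - 17*(-8)) - 141) - 215 = ((17 + 136) - 141) - 215 = (153 - 141) - 215 = 12 - 215 = -203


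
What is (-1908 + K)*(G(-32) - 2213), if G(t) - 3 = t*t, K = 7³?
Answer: 1856090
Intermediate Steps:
K = 343
G(t) = 3 + t² (G(t) = 3 + t*t = 3 + t²)
(-1908 + K)*(G(-32) - 2213) = (-1908 + 343)*((3 + (-32)²) - 2213) = -1565*((3 + 1024) - 2213) = -1565*(1027 - 2213) = -1565*(-1186) = 1856090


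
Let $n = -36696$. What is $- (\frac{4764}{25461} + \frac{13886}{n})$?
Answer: $\frac{9929539}{51906492} \approx 0.1913$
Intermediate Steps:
$- (\frac{4764}{25461} + \frac{13886}{n}) = - (\frac{4764}{25461} + \frac{13886}{-36696}) = - (4764 \cdot \frac{1}{25461} + 13886 \left(- \frac{1}{36696}\right)) = - (\frac{1588}{8487} - \frac{6943}{18348}) = \left(-1\right) \left(- \frac{9929539}{51906492}\right) = \frac{9929539}{51906492}$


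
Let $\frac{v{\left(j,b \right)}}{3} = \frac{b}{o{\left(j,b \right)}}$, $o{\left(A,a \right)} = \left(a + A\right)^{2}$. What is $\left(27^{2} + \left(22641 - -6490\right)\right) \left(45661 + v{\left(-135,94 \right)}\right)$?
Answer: $\frac{2291946790780}{1681} \approx 1.3634 \cdot 10^{9}$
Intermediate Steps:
$o{\left(A,a \right)} = \left(A + a\right)^{2}$
$v{\left(j,b \right)} = \frac{3 b}{\left(b + j\right)^{2}}$ ($v{\left(j,b \right)} = 3 \frac{b}{\left(j + b\right)^{2}} = 3 \frac{b}{\left(b + j\right)^{2}} = \frac{3 b}{\left(b + j\right)^{2}}$)
$\left(27^{2} + \left(22641 - -6490\right)\right) \left(45661 + v{\left(-135,94 \right)}\right) = \left(27^{2} + \left(22641 - -6490\right)\right) \left(45661 + 3 \cdot 94 \frac{1}{\left(94 - 135\right)^{2}}\right) = \left(729 + \left(22641 + 6490\right)\right) \left(45661 + 3 \cdot 94 \cdot \frac{1}{1681}\right) = \left(729 + 29131\right) \left(45661 + 3 \cdot 94 \cdot \frac{1}{1681}\right) = 29860 \left(45661 + \frac{282}{1681}\right) = 29860 \cdot \frac{76756423}{1681} = \frac{2291946790780}{1681}$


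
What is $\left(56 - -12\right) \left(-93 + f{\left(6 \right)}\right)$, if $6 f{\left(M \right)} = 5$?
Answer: $- \frac{18802}{3} \approx -6267.3$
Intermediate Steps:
$f{\left(M \right)} = \frac{5}{6}$ ($f{\left(M \right)} = \frac{1}{6} \cdot 5 = \frac{5}{6}$)
$\left(56 - -12\right) \left(-93 + f{\left(6 \right)}\right) = \left(56 - -12\right) \left(-93 + \frac{5}{6}\right) = \left(56 + 12\right) \left(- \frac{553}{6}\right) = 68 \left(- \frac{553}{6}\right) = - \frac{18802}{3}$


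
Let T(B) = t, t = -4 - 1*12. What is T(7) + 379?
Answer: 363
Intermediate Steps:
t = -16 (t = -4 - 12 = -16)
T(B) = -16
T(7) + 379 = -16 + 379 = 363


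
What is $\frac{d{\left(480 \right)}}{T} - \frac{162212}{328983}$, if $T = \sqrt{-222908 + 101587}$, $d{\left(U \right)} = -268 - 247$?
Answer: $- \frac{162212}{328983} + \frac{515 i \sqrt{121321}}{121321} \approx -0.49307 + 1.4786 i$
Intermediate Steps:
$d{\left(U \right)} = -515$ ($d{\left(U \right)} = -268 - 247 = -515$)
$T = i \sqrt{121321}$ ($T = \sqrt{-121321} = i \sqrt{121321} \approx 348.31 i$)
$\frac{d{\left(480 \right)}}{T} - \frac{162212}{328983} = - \frac{515}{i \sqrt{121321}} - \frac{162212}{328983} = - 515 \left(- \frac{i \sqrt{121321}}{121321}\right) - \frac{162212}{328983} = \frac{515 i \sqrt{121321}}{121321} - \frac{162212}{328983} = - \frac{162212}{328983} + \frac{515 i \sqrt{121321}}{121321}$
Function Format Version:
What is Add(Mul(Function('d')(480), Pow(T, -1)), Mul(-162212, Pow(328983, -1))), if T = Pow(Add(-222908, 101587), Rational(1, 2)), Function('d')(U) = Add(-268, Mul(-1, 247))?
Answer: Add(Rational(-162212, 328983), Mul(Rational(515, 121321), I, Pow(121321, Rational(1, 2)))) ≈ Add(-0.49307, Mul(1.4786, I))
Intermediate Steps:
Function('d')(U) = -515 (Function('d')(U) = Add(-268, -247) = -515)
T = Mul(I, Pow(121321, Rational(1, 2))) (T = Pow(-121321, Rational(1, 2)) = Mul(I, Pow(121321, Rational(1, 2))) ≈ Mul(348.31, I))
Add(Mul(Function('d')(480), Pow(T, -1)), Mul(-162212, Pow(328983, -1))) = Add(Mul(-515, Pow(Mul(I, Pow(121321, Rational(1, 2))), -1)), Mul(-162212, Pow(328983, -1))) = Add(Mul(-515, Mul(Rational(-1, 121321), I, Pow(121321, Rational(1, 2)))), Mul(-162212, Rational(1, 328983))) = Add(Mul(Rational(515, 121321), I, Pow(121321, Rational(1, 2))), Rational(-162212, 328983)) = Add(Rational(-162212, 328983), Mul(Rational(515, 121321), I, Pow(121321, Rational(1, 2))))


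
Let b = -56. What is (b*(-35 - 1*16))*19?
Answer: 54264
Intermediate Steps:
(b*(-35 - 1*16))*19 = -56*(-35 - 1*16)*19 = -56*(-35 - 16)*19 = -56*(-51)*19 = 2856*19 = 54264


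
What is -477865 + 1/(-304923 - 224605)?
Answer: -253042897721/529528 ≈ -4.7787e+5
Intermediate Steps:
-477865 + 1/(-304923 - 224605) = -477865 + 1/(-529528) = -477865 - 1/529528 = -253042897721/529528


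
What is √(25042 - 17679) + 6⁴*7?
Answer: 9072 + √7363 ≈ 9157.8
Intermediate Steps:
√(25042 - 17679) + 6⁴*7 = √7363 + 1296*7 = √7363 + 9072 = 9072 + √7363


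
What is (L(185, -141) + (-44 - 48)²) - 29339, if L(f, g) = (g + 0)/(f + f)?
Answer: -7723891/370 ≈ -20875.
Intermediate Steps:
L(f, g) = g/(2*f) (L(f, g) = g/((2*f)) = g*(1/(2*f)) = g/(2*f))
(L(185, -141) + (-44 - 48)²) - 29339 = ((½)*(-141)/185 + (-44 - 48)²) - 29339 = ((½)*(-141)*(1/185) + (-92)²) - 29339 = (-141/370 + 8464) - 29339 = 3131539/370 - 29339 = -7723891/370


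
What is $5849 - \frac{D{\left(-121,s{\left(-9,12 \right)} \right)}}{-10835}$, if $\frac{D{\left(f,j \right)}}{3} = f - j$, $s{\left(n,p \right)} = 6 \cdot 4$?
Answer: $\frac{12674696}{2167} \approx 5849.0$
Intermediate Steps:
$s{\left(n,p \right)} = 24$
$D{\left(f,j \right)} = - 3 j + 3 f$ ($D{\left(f,j \right)} = 3 \left(f - j\right) = - 3 j + 3 f$)
$5849 - \frac{D{\left(-121,s{\left(-9,12 \right)} \right)}}{-10835} = 5849 - \frac{\left(-3\right) 24 + 3 \left(-121\right)}{-10835} = 5849 - \left(-72 - 363\right) \left(- \frac{1}{10835}\right) = 5849 - \left(-435\right) \left(- \frac{1}{10835}\right) = 5849 - \frac{87}{2167} = \frac{12674696}{2167}$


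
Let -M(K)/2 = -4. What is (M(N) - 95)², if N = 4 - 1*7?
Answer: 7569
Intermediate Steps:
N = -3 (N = 4 - 7 = -3)
M(K) = 8 (M(K) = -2*(-4) = 8)
(M(N) - 95)² = (8 - 95)² = (-87)² = 7569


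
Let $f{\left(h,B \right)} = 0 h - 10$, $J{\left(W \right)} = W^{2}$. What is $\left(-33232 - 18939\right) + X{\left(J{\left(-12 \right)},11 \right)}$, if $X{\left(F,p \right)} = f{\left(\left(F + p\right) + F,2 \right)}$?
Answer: $-52181$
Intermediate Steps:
$f{\left(h,B \right)} = -10$ ($f{\left(h,B \right)} = 0 - 10 = -10$)
$X{\left(F,p \right)} = -10$
$\left(-33232 - 18939\right) + X{\left(J{\left(-12 \right)},11 \right)} = \left(-33232 - 18939\right) - 10 = -52171 - 10 = -52181$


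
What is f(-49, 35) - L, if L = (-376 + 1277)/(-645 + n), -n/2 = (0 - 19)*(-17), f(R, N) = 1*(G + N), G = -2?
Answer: 43504/1291 ≈ 33.698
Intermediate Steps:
f(R, N) = -2 + N (f(R, N) = 1*(-2 + N) = -2 + N)
n = -646 (n = -2*(0 - 19)*(-17) = -(-38)*(-17) = -2*323 = -646)
L = -901/1291 (L = (-376 + 1277)/(-645 - 646) = 901/(-1291) = 901*(-1/1291) = -901/1291 ≈ -0.69791)
f(-49, 35) - L = (-2 + 35) - 1*(-901/1291) = 33 + 901/1291 = 43504/1291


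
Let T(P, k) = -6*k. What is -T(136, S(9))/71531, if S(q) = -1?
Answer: -6/71531 ≈ -8.3880e-5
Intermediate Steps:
-T(136, S(9))/71531 = -(-6*(-1))/71531 = -6/71531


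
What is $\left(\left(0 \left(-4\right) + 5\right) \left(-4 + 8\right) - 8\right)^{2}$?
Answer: $144$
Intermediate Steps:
$\left(\left(0 \left(-4\right) + 5\right) \left(-4 + 8\right) - 8\right)^{2} = \left(\left(0 + 5\right) 4 - 8\right)^{2} = \left(5 \cdot 4 - 8\right)^{2} = \left(20 - 8\right)^{2} = 12^{2} = 144$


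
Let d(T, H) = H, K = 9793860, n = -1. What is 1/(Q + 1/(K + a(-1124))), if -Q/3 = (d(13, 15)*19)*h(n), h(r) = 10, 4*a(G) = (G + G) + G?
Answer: -9793017/83730295349 ≈ -0.00011696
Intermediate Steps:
a(G) = 3*G/4 (a(G) = ((G + G) + G)/4 = (2*G + G)/4 = (3*G)/4 = 3*G/4)
Q = -8550 (Q = -3*15*19*10 = -855*10 = -3*2850 = -8550)
1/(Q + 1/(K + a(-1124))) = 1/(-8550 + 1/(9793860 + (3/4)*(-1124))) = 1/(-8550 + 1/(9793860 - 843)) = 1/(-8550 + 1/9793017) = 1/(-83730295349/9793017) = -9793017/83730295349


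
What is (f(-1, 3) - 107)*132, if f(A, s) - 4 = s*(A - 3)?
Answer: -15180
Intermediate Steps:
f(A, s) = 4 + s*(-3 + A) (f(A, s) = 4 + s*(A - 3) = 4 + s*(-3 + A))
(f(-1, 3) - 107)*132 = ((4 - 3*3 - 1*3) - 107)*132 = ((4 - 9 - 3) - 107)*132 = (-8 - 107)*132 = -115*132 = -15180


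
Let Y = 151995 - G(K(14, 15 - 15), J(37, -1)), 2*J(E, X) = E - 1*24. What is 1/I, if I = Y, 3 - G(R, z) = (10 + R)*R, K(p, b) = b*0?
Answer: 1/151992 ≈ 6.5793e-6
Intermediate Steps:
J(E, X) = -12 + E/2 (J(E, X) = (E - 1*24)/2 = (E - 24)/2 = (-24 + E)/2 = -12 + E/2)
K(p, b) = 0
G(R, z) = 3 - R*(10 + R) (G(R, z) = 3 - (10 + R)*R = 3 - R*(10 + R))
Y = 151992 (Y = 151995 - (3 - 1*0² - 10*0) = 151995 - (3 - 1*0 + 0) = 151995 - (3 + 0 + 0) = 151995 - 1*3 = 151995 - 3 = 151992)
I = 151992
1/I = 1/151992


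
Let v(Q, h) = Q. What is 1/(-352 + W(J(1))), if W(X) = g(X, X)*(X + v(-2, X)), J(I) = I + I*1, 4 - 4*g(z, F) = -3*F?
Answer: -1/352 ≈ -0.0028409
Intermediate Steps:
g(z, F) = 1 + 3*F/4 (g(z, F) = 1 - (-3)*F/4 = 1 + 3*F/4)
J(I) = 2*I (J(I) = I + I = 2*I)
W(X) = (1 + 3*X/4)*(-2 + X) (W(X) = (1 + 3*X/4)*(X - 2) = (1 + 3*X/4)*(-2 + X))
1/(-352 + W(J(1))) = 1/(-352 + (-2 + 2*1)*(4 + 3*(2*1))/4) = 1/(-352 + (-2 + 2)*(4 + 3*2)/4) = 1/(-352 + (¼)*0*(4 + 6)) = 1/(-352 + (¼)*0*10) = 1/(-352 + 0) = 1/(-352) = -1/352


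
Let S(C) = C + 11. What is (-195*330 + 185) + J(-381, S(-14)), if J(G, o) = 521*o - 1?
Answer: -65729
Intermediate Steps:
S(C) = 11 + C
J(G, o) = -1 + 521*o
(-195*330 + 185) + J(-381, S(-14)) = (-195*330 + 185) + (-1 + 521*(11 - 14)) = (-64350 + 185) + (-1 + 521*(-3)) = -64165 + (-1 - 1563) = -64165 - 1564 = -65729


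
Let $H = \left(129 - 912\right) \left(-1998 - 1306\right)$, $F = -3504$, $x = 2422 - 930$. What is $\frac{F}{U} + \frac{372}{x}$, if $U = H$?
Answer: $\frac{9970291}{40206789} \approx 0.24798$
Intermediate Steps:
$x = 1492$
$H = 2587032$ ($H = \left(-783\right) \left(-3304\right) = 2587032$)
$U = 2587032$
$\frac{F}{U} + \frac{372}{x} = - \frac{3504}{2587032} + \frac{372}{1492} = \left(-3504\right) \frac{1}{2587032} + 372 \cdot \frac{1}{1492} = - \frac{146}{107793} + \frac{93}{373} = \frac{9970291}{40206789}$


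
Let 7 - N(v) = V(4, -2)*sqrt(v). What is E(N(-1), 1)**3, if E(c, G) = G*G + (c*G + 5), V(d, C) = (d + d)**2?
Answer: -157547 + 229696*I ≈ -1.5755e+5 + 2.297e+5*I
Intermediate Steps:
V(d, C) = 4*d**2 (V(d, C) = (2*d)**2 = 4*d**2)
N(v) = 7 - 64*sqrt(v) (N(v) = 7 - 4*4**2*sqrt(v) = 7 - 4*16*sqrt(v) = 7 - 64*sqrt(v))
E(c, G) = 5 + G**2 + G*c (E(c, G) = G**2 + (G*c + 5) = G**2 + (5 + G*c) = 5 + G**2 + G*c)
E(N(-1), 1)**3 = (5 + 1**2 + 1*(7 - 64*I))**3 = (5 + 1 + 1*(7 - 64*I))**3 = (5 + 1 + (7 - 64*I))**3 = (13 - 64*I)**3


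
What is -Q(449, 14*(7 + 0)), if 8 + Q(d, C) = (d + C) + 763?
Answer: -1302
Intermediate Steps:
Q(d, C) = 755 + C + d (Q(d, C) = -8 + ((d + C) + 763) = -8 + ((C + d) + 763) = -8 + (763 + C + d) = 755 + C + d)
-Q(449, 14*(7 + 0)) = -(755 + 14*(7 + 0) + 449) = -(755 + 14*7 + 449) = -(755 + 98 + 449) = -1*1302 = -1302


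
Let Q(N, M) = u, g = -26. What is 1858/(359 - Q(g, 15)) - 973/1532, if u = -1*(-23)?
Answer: 314941/64344 ≈ 4.8946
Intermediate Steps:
u = 23
Q(N, M) = 23
1858/(359 - Q(g, 15)) - 973/1532 = 1858/(359 - 1*23) - 973/1532 = 1858/(359 - 23) - 973*1/1532 = 1858/336 - 973/1532 = 1858*(1/336) - 973/1532 = 929/168 - 973/1532 = 314941/64344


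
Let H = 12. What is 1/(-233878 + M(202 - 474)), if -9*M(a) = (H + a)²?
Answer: -9/2172502 ≈ -4.1427e-6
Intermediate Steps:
M(a) = -(12 + a)²/9
1/(-233878 + M(202 - 474)) = 1/(-233878 - (12 + (202 - 474))²/9) = 1/(-233878 - (12 - 272)²/9) = 1/(-233878 - ⅑*(-260)²) = 1/(-233878 - ⅑*67600) = 1/(-233878 - 67600/9) = 1/(-2172502/9) = -9/2172502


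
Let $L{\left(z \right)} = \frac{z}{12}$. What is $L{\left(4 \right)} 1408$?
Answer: $\frac{1408}{3} \approx 469.33$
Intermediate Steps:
$L{\left(z \right)} = \frac{z}{12}$ ($L{\left(z \right)} = z \frac{1}{12} = \frac{z}{12}$)
$L{\left(4 \right)} 1408 = \frac{1}{12} \cdot 4 \cdot 1408 = \frac{1}{3} \cdot 1408 = \frac{1408}{3}$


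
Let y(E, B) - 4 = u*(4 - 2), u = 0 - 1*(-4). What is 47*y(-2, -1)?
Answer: 564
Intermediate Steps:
u = 4 (u = 0 + 4 = 4)
y(E, B) = 12 (y(E, B) = 4 + 4*(4 - 2) = 4 + 4*2 = 4 + 8 = 12)
47*y(-2, -1) = 47*12 = 564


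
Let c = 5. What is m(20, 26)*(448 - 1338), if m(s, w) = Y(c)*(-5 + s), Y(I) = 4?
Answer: -53400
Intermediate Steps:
m(s, w) = -20 + 4*s (m(s, w) = 4*(-5 + s) = -20 + 4*s)
m(20, 26)*(448 - 1338) = (-20 + 4*20)*(448 - 1338) = (-20 + 80)*(-890) = 60*(-890) = -53400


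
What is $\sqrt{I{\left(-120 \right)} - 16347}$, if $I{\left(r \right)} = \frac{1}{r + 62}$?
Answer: $\frac{i \sqrt{54991366}}{58} \approx 127.86 i$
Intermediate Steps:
$I{\left(r \right)} = \frac{1}{62 + r}$
$\sqrt{I{\left(-120 \right)} - 16347} = \sqrt{\frac{1}{62 - 120} - 16347} = \sqrt{\frac{1}{-58} - 16347} = \sqrt{- \frac{1}{58} - 16347} = \sqrt{- \frac{948127}{58}} = \frac{i \sqrt{54991366}}{58}$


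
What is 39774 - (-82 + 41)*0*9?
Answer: 39774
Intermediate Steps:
39774 - (-82 + 41)*0*9 = 39774 - (-41)*0 = 39774 - 1*0 = 39774 + 0 = 39774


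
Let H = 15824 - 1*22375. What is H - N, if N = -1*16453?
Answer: 9902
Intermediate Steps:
H = -6551 (H = 15824 - 22375 = -6551)
N = -16453
H - N = -6551 - 1*(-16453) = -6551 + 16453 = 9902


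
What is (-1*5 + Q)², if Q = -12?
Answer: 289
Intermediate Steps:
(-1*5 + Q)² = (-1*5 - 12)² = (-5 - 12)² = (-17)² = 289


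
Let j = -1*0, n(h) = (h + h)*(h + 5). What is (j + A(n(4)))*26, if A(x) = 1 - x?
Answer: -1846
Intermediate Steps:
n(h) = 2*h*(5 + h) (n(h) = (2*h)*(5 + h) = 2*h*(5 + h))
j = 0
(j + A(n(4)))*26 = (0 + (1 - 2*4*(5 + 4)))*26 = (0 + (1 - 2*4*9))*26 = (0 + (1 - 1*72))*26 = (0 + (1 - 72))*26 = (0 - 71)*26 = -71*26 = -1846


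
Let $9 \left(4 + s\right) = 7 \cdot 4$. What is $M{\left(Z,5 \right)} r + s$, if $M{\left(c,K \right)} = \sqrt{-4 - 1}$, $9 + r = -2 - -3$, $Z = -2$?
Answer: $- \frac{8}{9} - 8 i \sqrt{5} \approx -0.88889 - 17.889 i$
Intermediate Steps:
$s = - \frac{8}{9}$ ($s = -4 + \frac{7 \cdot 4}{9} = -4 + \frac{1}{9} \cdot 28 = -4 + \frac{28}{9} = - \frac{8}{9} \approx -0.88889$)
$r = -8$ ($r = -9 - -1 = -9 + \left(-2 + 3\right) = -9 + 1 = -8$)
$M{\left(c,K \right)} = i \sqrt{5}$ ($M{\left(c,K \right)} = \sqrt{-5} = i \sqrt{5}$)
$M{\left(Z,5 \right)} r + s = i \sqrt{5} \left(-8\right) - \frac{8}{9} = - 8 i \sqrt{5} - \frac{8}{9} = - \frac{8}{9} - 8 i \sqrt{5}$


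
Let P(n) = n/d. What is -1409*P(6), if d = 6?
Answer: -1409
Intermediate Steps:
P(n) = n/6
-1409*P(6) = -1409*6/6 = -1409*1 = -1409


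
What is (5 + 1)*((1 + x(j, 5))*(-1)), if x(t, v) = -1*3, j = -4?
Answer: 12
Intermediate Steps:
x(t, v) = -3
(5 + 1)*((1 + x(j, 5))*(-1)) = (5 + 1)*((1 - 3)*(-1)) = 6*(-2*(-1)) = 6*2 = 12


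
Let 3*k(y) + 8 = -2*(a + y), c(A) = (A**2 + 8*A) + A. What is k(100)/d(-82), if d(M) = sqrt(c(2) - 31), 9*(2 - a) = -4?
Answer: 1916*I/81 ≈ 23.654*I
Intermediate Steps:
c(A) = A**2 + 9*A
a = 22/9 (a = 2 - 1/9*(-4) = 2 + 4/9 = 22/9 ≈ 2.4444)
k(y) = -116/27 - 2*y/3 (k(y) = -8/3 + (-2*(22/9 + y))/3 = -8/3 + (-44/9 - 2*y)/3 = -8/3 + (-44/27 - 2*y/3) = -116/27 - 2*y/3)
d(M) = 3*I (d(M) = sqrt(2*(9 + 2) - 31) = sqrt(2*11 - 31) = sqrt(22 - 31) = sqrt(-9) = 3*I)
k(100)/d(-82) = (-116/27 - 2/3*100)/((3*I)) = (-116/27 - 200/3)*(-I/3) = -(-1916)*I/81 = 1916*I/81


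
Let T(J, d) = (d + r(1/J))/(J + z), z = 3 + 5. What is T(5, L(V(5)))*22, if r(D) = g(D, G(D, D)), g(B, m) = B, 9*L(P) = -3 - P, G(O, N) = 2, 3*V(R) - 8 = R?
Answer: -1826/1755 ≈ -1.0405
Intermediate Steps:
V(R) = 8/3 + R/3
L(P) = -⅓ - P/9 (L(P) = (-3 - P)/9 = -⅓ - P/9)
r(D) = D
z = 8
T(J, d) = (d + 1/J)/(8 + J) (T(J, d) = (d + 1/J)/(J + 8) = (d + 1/J)/(8 + J))
T(5, L(V(5)))*22 = ((1 + 5*(-⅓ - (8/3 + (⅓)*5)/9))/(5*(8 + 5)))*22 = ((⅕)*(1 + 5*(-⅓ - (8/3 + 5/3)/9))/13)*22 = ((⅕)*(1/13)*(1 + 5*(-⅓ - ⅑*13/3)))*22 = ((⅕)*(1/13)*(1 + 5*(-⅓ - 13/27)))*22 = ((⅕)*(1/13)*(1 + 5*(-22/27)))*22 = ((⅕)*(1/13)*(1 - 110/27))*22 = ((⅕)*(1/13)*(-83/27))*22 = -83/1755*22 = -1826/1755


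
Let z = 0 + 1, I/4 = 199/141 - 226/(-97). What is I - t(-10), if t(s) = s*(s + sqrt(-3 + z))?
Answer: -1163024/13677 + 10*I*sqrt(2) ≈ -85.035 + 14.142*I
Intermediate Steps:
I = 204676/13677 (I = 4*(199/141 - 226/(-97)) = 4*(199*(1/141) - 226*(-1/97)) = 4*(199/141 + 226/97) = 4*(51169/13677) = 204676/13677 ≈ 14.965)
z = 1
t(s) = s*(s + I*sqrt(2)) (t(s) = s*(s + sqrt(-3 + 1)) = s*(s + sqrt(-2)) = s*(s + I*sqrt(2)))
I - t(-10) = 204676/13677 - (-10)*(-10 + I*sqrt(2)) = 204676/13677 - (100 - 10*I*sqrt(2)) = 204676/13677 + (-100 + 10*I*sqrt(2)) = -1163024/13677 + 10*I*sqrt(2)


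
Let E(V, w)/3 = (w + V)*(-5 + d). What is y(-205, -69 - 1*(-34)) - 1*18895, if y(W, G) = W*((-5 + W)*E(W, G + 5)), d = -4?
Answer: 273133355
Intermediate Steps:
E(V, w) = -27*V - 27*w (E(V, w) = 3*((w + V)*(-5 - 4)) = 3*((V + w)*(-9)) = 3*(-9*V - 9*w) = -27*V - 27*w)
y(W, G) = W*(-5 + W)*(-135 - 27*G - 27*W) (y(W, G) = W*((-5 + W)*(-27*W - 27*(G + 5))) = W*((-5 + W)*(-27*W - 27*(5 + G))) = W*((-5 + W)*(-27*W + (-135 - 27*G))) = W*((-5 + W)*(-135 - 27*G - 27*W)) = W*(-5 + W)*(-135 - 27*G - 27*W))
y(-205, -69 - 1*(-34)) - 1*18895 = -27*(-205)*(-5 - 205)*(5 + (-69 - 1*(-34)) - 205) - 1*18895 = -27*(-205)*(-210)*(5 + (-69 + 34) - 205) - 18895 = -27*(-205)*(-210)*(5 - 35 - 205) - 18895 = -27*(-205)*(-210)*(-235) - 18895 = 273152250 - 18895 = 273133355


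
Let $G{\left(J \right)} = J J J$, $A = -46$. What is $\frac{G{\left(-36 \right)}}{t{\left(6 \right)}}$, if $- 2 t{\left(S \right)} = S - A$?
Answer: $\frac{23328}{13} \approx 1794.5$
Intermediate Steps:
$G{\left(J \right)} = J^{3}$ ($G{\left(J \right)} = J^{2} J = J^{3}$)
$t{\left(S \right)} = -23 - \frac{S}{2}$ ($t{\left(S \right)} = - \frac{S - -46}{2} = - \frac{S + 46}{2} = - \frac{46 + S}{2} = -23 - \frac{S}{2}$)
$\frac{G{\left(-36 \right)}}{t{\left(6 \right)}} = \frac{\left(-36\right)^{3}}{-23 - 3} = - \frac{46656}{-23 - 3} = - \frac{46656}{-26} = \left(-46656\right) \left(- \frac{1}{26}\right) = \frac{23328}{13}$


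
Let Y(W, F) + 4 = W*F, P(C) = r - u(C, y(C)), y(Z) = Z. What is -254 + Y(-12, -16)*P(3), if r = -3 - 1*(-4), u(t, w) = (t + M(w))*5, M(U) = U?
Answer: -5706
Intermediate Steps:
u(t, w) = 5*t + 5*w (u(t, w) = (t + w)*5 = 5*t + 5*w)
r = 1 (r = -3 + 4 = 1)
P(C) = 1 - 10*C (P(C) = 1 - (5*C + 5*C) = 1 - 10*C)
Y(W, F) = -4 + F*W (Y(W, F) = -4 + W*F = -4 + F*W)
-254 + Y(-12, -16)*P(3) = -254 + (-4 - 16*(-12))*(1 - 10*3) = -254 + (-4 + 192)*(1 - 30) = -254 + 188*(-29) = -254 - 5452 = -5706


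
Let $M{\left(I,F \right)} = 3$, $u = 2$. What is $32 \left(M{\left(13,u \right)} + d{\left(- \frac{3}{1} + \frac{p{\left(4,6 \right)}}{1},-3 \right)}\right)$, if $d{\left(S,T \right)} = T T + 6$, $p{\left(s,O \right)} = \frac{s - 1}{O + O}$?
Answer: $576$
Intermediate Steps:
$p{\left(s,O \right)} = \frac{-1 + s}{2 O}$
$d{\left(S,T \right)} = 6 + T^{2}$ ($d{\left(S,T \right)} = T^{2} + 6 = 6 + T^{2}$)
$32 \left(M{\left(13,u \right)} + d{\left(- \frac{3}{1} + \frac{p{\left(4,6 \right)}}{1},-3 \right)}\right) = 32 \left(3 + \left(6 + \left(-3\right)^{2}\right)\right) = 32 \left(3 + \left(6 + 9\right)\right) = 32 \left(3 + 15\right) = 32 \cdot 18 = 576$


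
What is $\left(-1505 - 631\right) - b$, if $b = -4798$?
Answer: $2662$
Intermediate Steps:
$\left(-1505 - 631\right) - b = \left(-1505 - 631\right) - -4798 = \left(-1505 - 631\right) + 4798 = -2136 + 4798 = 2662$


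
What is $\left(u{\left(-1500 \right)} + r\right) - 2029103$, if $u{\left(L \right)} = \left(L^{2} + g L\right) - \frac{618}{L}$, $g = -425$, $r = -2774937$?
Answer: $- \frac{479134897}{250} \approx -1.9165 \cdot 10^{6}$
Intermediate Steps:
$u{\left(L \right)} = L^{2} - \frac{618}{L} - 425 L$ ($u{\left(L \right)} = \left(L^{2} - 425 L\right) - \frac{618}{L} = L^{2} - \frac{618}{L} - 425 L$)
$\left(u{\left(-1500 \right)} + r\right) - 2029103 = \left(\frac{-618 + \left(-1500\right)^{2} \left(-425 - 1500\right)}{-1500} - 2774937\right) - 2029103 = \left(- \frac{-618 + 2250000 \left(-1925\right)}{1500} - 2774937\right) - 2029103 = \left(- \frac{-618 - 4331250000}{1500} - 2774937\right) - 2029103 = \left(\left(- \frac{1}{1500}\right) \left(-4331250618\right) - 2774937\right) - 2029103 = \left(\frac{721875103}{250} - 2774937\right) - 2029103 = \frac{28140853}{250} - 2029103 = - \frac{479134897}{250}$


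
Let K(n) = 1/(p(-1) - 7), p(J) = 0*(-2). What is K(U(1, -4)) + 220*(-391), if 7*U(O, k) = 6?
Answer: -602141/7 ≈ -86020.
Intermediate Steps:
p(J) = 0
U(O, k) = 6/7 (U(O, k) = (⅐)*6 = 6/7)
K(n) = -⅐ (K(n) = 1/(0 - 7) = 1/(-7) = -⅐)
K(U(1, -4)) + 220*(-391) = -⅐ + 220*(-391) = -⅐ - 86020 = -602141/7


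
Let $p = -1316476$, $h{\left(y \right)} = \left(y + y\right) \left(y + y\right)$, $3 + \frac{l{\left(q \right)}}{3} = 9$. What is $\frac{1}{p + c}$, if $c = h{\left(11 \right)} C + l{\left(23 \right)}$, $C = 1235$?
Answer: $- \frac{1}{718718} \approx -1.3914 \cdot 10^{-6}$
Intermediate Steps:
$l{\left(q \right)} = 18$ ($l{\left(q \right)} = -9 + 3 \cdot 9 = -9 + 27 = 18$)
$h{\left(y \right)} = 4 y^{2}$ ($h{\left(y \right)} = 2 y 2 y = 4 y^{2}$)
$c = 597758$ ($c = 4 \cdot 11^{2} \cdot 1235 + 18 = 4 \cdot 121 \cdot 1235 + 18 = 484 \cdot 1235 + 18 = 597740 + 18 = 597758$)
$\frac{1}{p + c} = \frac{1}{-1316476 + 597758} = \frac{1}{-718718} = - \frac{1}{718718}$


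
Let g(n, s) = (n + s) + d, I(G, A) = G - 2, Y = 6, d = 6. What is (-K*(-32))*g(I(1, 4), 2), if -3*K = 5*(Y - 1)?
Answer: -5600/3 ≈ -1866.7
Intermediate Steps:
I(G, A) = -2 + G
K = -25/3 (K = -5*(6 - 1)/3 = -5*5/3 = -⅓*25 = -25/3 ≈ -8.3333)
g(n, s) = 6 + n + s (g(n, s) = (n + s) + 6 = 6 + n + s)
(-K*(-32))*g(I(1, 4), 2) = (-1*(-25/3)*(-32))*(6 + (-2 + 1) + 2) = ((25/3)*(-32))*(6 - 1 + 2) = -800/3*7 = -5600/3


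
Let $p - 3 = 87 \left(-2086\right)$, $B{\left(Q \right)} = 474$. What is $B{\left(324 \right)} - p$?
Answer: $181953$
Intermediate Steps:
$p = -181479$ ($p = 3 + 87 \left(-2086\right) = 3 - 181482 = -181479$)
$B{\left(324 \right)} - p = 474 - -181479 = 474 + 181479 = 181953$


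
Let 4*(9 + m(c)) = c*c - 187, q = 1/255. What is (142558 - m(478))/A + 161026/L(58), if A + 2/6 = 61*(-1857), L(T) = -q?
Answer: -55816224410553/1359328 ≈ -4.1062e+7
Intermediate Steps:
q = 1/255 ≈ 0.0039216
L(T) = -1/255 (L(T) = -1*1/255 = -1/255)
m(c) = -223/4 + c²/4 (m(c) = -9 + (c*c - 187)/4 = -9 + (c² - 187)/4 = -9 + (-187 + c²)/4 = -9 + (-187/4 + c²/4) = -223/4 + c²/4)
A = -339832/3 (A = -⅓ + 61*(-1857) = -⅓ - 113277 = -339832/3 ≈ -1.1328e+5)
(142558 - m(478))/A + 161026/L(58) = (142558 - (-223/4 + (¼)*478²))/(-339832/3) + 161026/(-1/255) = (142558 - (-223/4 + (¼)*228484))*(-3/339832) + 161026*(-255) = (142558 - (-223/4 + 57121))*(-3/339832) - 41061630 = (142558 - 1*228261/4)*(-3/339832) - 41061630 = (142558 - 228261/4)*(-3/339832) - 41061630 = (341971/4)*(-3/339832) - 41061630 = -1025913/1359328 - 41061630 = -55816224410553/1359328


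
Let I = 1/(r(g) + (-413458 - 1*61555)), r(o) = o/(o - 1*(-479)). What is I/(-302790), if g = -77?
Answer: 67/9636559365895 ≈ 6.9527e-12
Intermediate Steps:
r(o) = o/(479 + o) (r(o) = o/(o + 479) = o/(479 + o))
I = -402/190955303 (I = 1/(-77/(479 - 77) + (-413458 - 1*61555)) = 1/(-77/402 + (-413458 - 61555)) = 1/(-77*1/402 - 475013) = 1/(-77/402 - 475013) = 1/(-190955303/402) = -402/190955303 ≈ -2.1052e-6)
I/(-302790) = -402/190955303/(-302790) = -402/190955303*(-1/302790) = 67/9636559365895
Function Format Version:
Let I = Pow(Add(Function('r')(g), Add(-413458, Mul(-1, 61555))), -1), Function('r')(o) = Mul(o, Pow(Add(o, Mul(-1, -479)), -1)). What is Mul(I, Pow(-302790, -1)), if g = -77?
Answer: Rational(67, 9636559365895) ≈ 6.9527e-12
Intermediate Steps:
Function('r')(o) = Mul(o, Pow(Add(479, o), -1)) (Function('r')(o) = Mul(o, Pow(Add(o, 479), -1)) = Mul(o, Pow(Add(479, o), -1)))
I = Rational(-402, 190955303) (I = Pow(Add(Mul(-77, Pow(Add(479, -77), -1)), Add(-413458, Mul(-1, 61555))), -1) = Pow(Add(Mul(-77, Pow(402, -1)), Add(-413458, -61555)), -1) = Pow(Add(Mul(-77, Rational(1, 402)), -475013), -1) = Pow(Add(Rational(-77, 402), -475013), -1) = Pow(Rational(-190955303, 402), -1) = Rational(-402, 190955303) ≈ -2.1052e-6)
Mul(I, Pow(-302790, -1)) = Mul(Rational(-402, 190955303), Pow(-302790, -1)) = Mul(Rational(-402, 190955303), Rational(-1, 302790)) = Rational(67, 9636559365895)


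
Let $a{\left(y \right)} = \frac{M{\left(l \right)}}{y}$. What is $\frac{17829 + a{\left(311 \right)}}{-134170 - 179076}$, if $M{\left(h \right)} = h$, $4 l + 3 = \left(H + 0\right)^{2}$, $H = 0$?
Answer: $- \frac{22179273}{389678024} \approx -0.056917$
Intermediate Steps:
$l = - \frac{3}{4}$ ($l = - \frac{3}{4} + \frac{\left(0 + 0\right)^{2}}{4} = - \frac{3}{4} + \frac{0^{2}}{4} = - \frac{3}{4} + \frac{1}{4} \cdot 0 = - \frac{3}{4} + 0 = - \frac{3}{4} \approx -0.75$)
$a{\left(y \right)} = - \frac{3}{4 y}$
$\frac{17829 + a{\left(311 \right)}}{-134170 - 179076} = \frac{17829 - \frac{3}{4 \cdot 311}}{-134170 - 179076} = \frac{17829 - \frac{3}{1244}}{-313246} = \left(17829 - \frac{3}{1244}\right) \left(- \frac{1}{313246}\right) = \frac{22179273}{1244} \left(- \frac{1}{313246}\right) = - \frac{22179273}{389678024}$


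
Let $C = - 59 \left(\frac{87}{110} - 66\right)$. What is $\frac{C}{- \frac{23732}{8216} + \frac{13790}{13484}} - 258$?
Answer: $- \frac{183163347371}{78949310} \approx -2320.0$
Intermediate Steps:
$C = \frac{423207}{110}$ ($C = - 59 \left(87 \cdot \frac{1}{110} - 66\right) = - 59 \left(\frac{87}{110} - 66\right) = \left(-59\right) \left(- \frac{7173}{110}\right) = \frac{423207}{110} \approx 3847.3$)
$\frac{C}{- \frac{23732}{8216} + \frac{13790}{13484}} - 258 = \frac{423207}{110 \left(- \frac{23732}{8216} + \frac{13790}{13484}\right)} - 258 = \frac{423207}{110 \left(\left(-23732\right) \frac{1}{8216} + 13790 \cdot \frac{1}{13484}\right)} - 258 = \frac{423207}{110 \left(- \frac{5933}{2054} + \frac{6895}{6742}\right)} - 258 = \frac{423207}{110 \left(- \frac{6459489}{3462017}\right)} - 258 = \frac{423207}{110} \left(- \frac{3462017}{6459489}\right) - 258 = - \frac{162794425391}{78949310} - 258 = - \frac{183163347371}{78949310}$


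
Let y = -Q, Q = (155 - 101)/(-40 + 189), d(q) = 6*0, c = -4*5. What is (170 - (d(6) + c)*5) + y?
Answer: 40176/149 ≈ 269.64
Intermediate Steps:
c = -20
d(q) = 0
Q = 54/149 ≈ 0.36242
y = -54/149 (y = -1*54/149 = -54/149 ≈ -0.36242)
(170 - (d(6) + c)*5) + y = (170 - (0 - 20)*5) - 54/149 = (170 - (-20)*5) - 54/149 = (170 - 1*(-100)) - 54/149 = (170 + 100) - 54/149 = 270 - 54/149 = 40176/149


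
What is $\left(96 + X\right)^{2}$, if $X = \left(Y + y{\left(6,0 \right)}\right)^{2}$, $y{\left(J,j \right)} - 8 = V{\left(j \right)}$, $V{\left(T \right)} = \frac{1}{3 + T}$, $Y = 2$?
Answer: $\frac{3330625}{81} \approx 41119.0$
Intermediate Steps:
$y{\left(J,j \right)} = 8 + \frac{1}{3 + j}$
$X = \frac{961}{9}$ ($X = \left(2 + \frac{25 + 8 \cdot 0}{3 + 0}\right)^{2} = \left(2 + \frac{25 + 0}{3}\right)^{2} = \left(2 + \frac{1}{3} \cdot 25\right)^{2} = \left(2 + \frac{25}{3}\right)^{2} = \left(\frac{31}{3}\right)^{2} = \frac{961}{9} \approx 106.78$)
$\left(96 + X\right)^{2} = \left(96 + \frac{961}{9}\right)^{2} = \left(\frac{1825}{9}\right)^{2} = \frac{3330625}{81}$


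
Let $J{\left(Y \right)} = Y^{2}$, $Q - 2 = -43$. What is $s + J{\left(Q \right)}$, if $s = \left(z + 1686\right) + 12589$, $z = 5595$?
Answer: $21551$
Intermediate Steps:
$Q = -41$ ($Q = 2 - 43 = -41$)
$s = 19870$ ($s = \left(5595 + 1686\right) + 12589 = 7281 + 12589 = 19870$)
$s + J{\left(Q \right)} = 19870 + \left(-41\right)^{2} = 19870 + 1681 = 21551$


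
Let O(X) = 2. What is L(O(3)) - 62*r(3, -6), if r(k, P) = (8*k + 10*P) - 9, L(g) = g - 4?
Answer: 2788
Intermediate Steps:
L(g) = -4 + g
r(k, P) = -9 + 8*k + 10*P
L(O(3)) - 62*r(3, -6) = (-4 + 2) - 62*(-9 + 8*3 + 10*(-6)) = -2 - 62*(-9 + 24 - 60) = -2 - 62*(-45) = -2 + 2790 = 2788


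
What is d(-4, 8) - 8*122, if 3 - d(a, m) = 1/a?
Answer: -3891/4 ≈ -972.75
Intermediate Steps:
d(a, m) = 3 - 1/a
d(-4, 8) - 8*122 = (3 - 1/(-4)) - 8*122 = (3 - 1*(-¼)) - 976 = (3 + ¼) - 976 = 13/4 - 976 = -3891/4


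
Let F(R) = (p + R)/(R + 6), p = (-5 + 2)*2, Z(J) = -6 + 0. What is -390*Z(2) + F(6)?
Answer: 2340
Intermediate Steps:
Z(J) = -6
p = -6 (p = -3*2 = -6)
F(R) = (-6 + R)/(6 + R) (F(R) = (-6 + R)/(R + 6) = (-6 + R)/(6 + R))
-390*Z(2) + F(6) = -390*(-6) + (-6 + 6)/(6 + 6) = 2340 + 0/12 = 2340 + (1/12)*0 = 2340 + 0 = 2340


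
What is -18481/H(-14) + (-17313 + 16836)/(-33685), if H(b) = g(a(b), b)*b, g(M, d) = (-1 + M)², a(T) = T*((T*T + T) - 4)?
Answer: 42126629707/2930954957910 ≈ 0.014373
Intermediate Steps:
a(T) = T*(-4 + T + T²) (a(T) = T*((T² + T) - 4) = T*((T + T²) - 4) = T*(-4 + T + T²))
H(b) = b*(-1 + b*(-4 + b + b²))² (H(b) = (-1 + b*(-4 + b + b²))²*b = b*(-1 + b*(-4 + b + b²))²)
-18481/H(-14) + (-17313 + 16836)/(-33685) = -18481*(-1/(14*(-1 - 14*(-4 - 14 + (-14)²))²)) + (-17313 + 16836)/(-33685) = -18481*(-1/(14*(-1 - 14*(-4 - 14 + 196))²)) - 477*(-1/33685) = -18481*(-1/(14*(-1 - 14*178)²)) + 477/33685 = -18481*(-1/(14*(-1 - 2492)²)) + 477/33685 = -18481/((-14*(-2493)²)) + 477/33685 = -18481/((-14*6215049)) + 477/33685 = -18481/(-87010686) + 477/33685 = -18481*(-1/87010686) + 477/33685 = 18481/87010686 + 477/33685 = 42126629707/2930954957910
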